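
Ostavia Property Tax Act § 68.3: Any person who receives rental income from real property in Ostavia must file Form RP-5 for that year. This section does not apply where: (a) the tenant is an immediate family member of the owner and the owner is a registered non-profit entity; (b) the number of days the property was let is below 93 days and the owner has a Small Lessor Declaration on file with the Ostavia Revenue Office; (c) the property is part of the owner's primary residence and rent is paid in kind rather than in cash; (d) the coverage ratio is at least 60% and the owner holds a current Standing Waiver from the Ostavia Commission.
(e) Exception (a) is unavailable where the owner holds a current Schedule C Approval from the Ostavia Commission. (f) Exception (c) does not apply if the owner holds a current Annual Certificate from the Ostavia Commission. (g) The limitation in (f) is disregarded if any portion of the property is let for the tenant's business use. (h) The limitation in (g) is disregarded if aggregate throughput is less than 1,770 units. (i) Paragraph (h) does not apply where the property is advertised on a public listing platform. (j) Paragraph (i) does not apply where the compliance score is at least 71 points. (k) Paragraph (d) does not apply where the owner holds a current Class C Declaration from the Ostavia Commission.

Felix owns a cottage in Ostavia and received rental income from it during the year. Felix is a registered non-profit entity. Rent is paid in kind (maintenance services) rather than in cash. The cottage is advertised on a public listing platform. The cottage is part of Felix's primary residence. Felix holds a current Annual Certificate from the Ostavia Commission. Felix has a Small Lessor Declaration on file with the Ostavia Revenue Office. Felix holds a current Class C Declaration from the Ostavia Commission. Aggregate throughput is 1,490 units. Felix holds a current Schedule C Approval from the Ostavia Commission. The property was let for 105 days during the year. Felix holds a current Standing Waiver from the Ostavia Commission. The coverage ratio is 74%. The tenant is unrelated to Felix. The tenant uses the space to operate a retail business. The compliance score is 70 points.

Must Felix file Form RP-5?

Exception (a) fails — the tenant is unrelated to the owner.
Exception (b) fails — the number of days the property was let is 105 days, not below 93 days.
All of (c)'s requirements are met (the cottage is part of the primary residence; rent is paid in kind). As to paragraphs (f)–(j): (f) would limit (c) — a current Annual Certificate is held — but (g) sets (f) aside: (g) operates against (f): the space is let for business use. (h) would limit (g) — aggregate throughput is 1,490 units, less than the 1,770 units limit — but (i) sets (h) aside: (i) operates against (h): the property is publicly advertised. (j) is inapplicable (the compliance score is 70 points, short of 71 points), so (i) stands. So (c) applies.
All of (d)'s requirements are met (the coverage ratio is 74%, meeting the 60% threshold; a current Standing Waiver is held). But: (k) operates against (d): a current Class C Declaration is held. (d) is therefore removed.

No — exception (c) applies; Felix is not required to file Form RP-5.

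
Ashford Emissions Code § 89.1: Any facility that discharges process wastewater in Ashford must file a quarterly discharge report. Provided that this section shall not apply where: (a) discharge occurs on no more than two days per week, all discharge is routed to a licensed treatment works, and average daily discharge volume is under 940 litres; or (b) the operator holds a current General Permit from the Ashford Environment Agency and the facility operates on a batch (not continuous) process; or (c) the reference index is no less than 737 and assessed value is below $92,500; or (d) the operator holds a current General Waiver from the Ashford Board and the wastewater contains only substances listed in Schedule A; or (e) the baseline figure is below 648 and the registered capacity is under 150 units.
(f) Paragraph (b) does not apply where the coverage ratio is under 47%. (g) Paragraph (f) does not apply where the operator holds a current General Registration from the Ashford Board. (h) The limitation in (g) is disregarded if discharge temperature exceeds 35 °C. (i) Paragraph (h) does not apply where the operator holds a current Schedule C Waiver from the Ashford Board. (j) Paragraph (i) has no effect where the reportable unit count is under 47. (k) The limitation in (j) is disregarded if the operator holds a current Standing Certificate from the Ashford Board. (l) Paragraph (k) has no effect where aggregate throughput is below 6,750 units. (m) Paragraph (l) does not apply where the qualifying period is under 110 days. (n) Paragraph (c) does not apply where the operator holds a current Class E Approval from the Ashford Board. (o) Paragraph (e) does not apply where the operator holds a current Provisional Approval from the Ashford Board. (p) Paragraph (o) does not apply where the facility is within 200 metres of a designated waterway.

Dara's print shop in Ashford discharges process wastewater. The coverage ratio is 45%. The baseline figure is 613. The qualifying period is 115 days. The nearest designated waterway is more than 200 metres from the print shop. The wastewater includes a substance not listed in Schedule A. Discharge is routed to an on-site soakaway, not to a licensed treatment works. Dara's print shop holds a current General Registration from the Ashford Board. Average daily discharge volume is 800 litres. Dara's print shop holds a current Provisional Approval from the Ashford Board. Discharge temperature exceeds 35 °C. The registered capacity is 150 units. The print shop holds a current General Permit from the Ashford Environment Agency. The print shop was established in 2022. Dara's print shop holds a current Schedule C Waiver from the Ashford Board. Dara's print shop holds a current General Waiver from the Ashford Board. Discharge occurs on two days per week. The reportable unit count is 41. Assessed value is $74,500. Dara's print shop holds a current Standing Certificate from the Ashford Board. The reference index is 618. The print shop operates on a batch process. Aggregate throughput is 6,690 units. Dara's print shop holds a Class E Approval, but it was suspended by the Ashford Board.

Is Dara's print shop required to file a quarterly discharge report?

Yes — Dara's print shop must file a quarterly discharge report.

Exception (a) does not apply: discharge is not routed to a licensed treatment works.
Exception (b) is satisfied on its face — a current General Permit is held; the facility operates on a batch process. But: (f) applies — the coverage ratio is 45%, under the 47% limit. (g) operates (a current General Registration is held), but is overridden by (h): (h) is triggered — discharge temperature exceeds 35 °C. (i) operates (a current Schedule C Waiver is held), but is itself disapplied by (j): (j) operates against (i): the reportable unit count is 41, under the 47 limit. (k) applies (a current Standing Certificate is held), but is displaced by (l): (l) operates against (k): aggregate throughput is 6,690 units, below the 6,750 units limit. (m) is not engaged (the qualifying period is 115 days, not under 110 days), so (l) stands. Exception (b) does not apply.
Exception (c) fails — the reference index is 618, short of 737.
Exception (d) requires that the wastewater contains only substances listed in Schedule A; but the wastewater includes a non-Schedule-A substance, so (d) is unavailable.
Exception (e) fails — the registered capacity is 150 units, not under 150 units.
None of the exceptions is available; § 89.1 applies in full.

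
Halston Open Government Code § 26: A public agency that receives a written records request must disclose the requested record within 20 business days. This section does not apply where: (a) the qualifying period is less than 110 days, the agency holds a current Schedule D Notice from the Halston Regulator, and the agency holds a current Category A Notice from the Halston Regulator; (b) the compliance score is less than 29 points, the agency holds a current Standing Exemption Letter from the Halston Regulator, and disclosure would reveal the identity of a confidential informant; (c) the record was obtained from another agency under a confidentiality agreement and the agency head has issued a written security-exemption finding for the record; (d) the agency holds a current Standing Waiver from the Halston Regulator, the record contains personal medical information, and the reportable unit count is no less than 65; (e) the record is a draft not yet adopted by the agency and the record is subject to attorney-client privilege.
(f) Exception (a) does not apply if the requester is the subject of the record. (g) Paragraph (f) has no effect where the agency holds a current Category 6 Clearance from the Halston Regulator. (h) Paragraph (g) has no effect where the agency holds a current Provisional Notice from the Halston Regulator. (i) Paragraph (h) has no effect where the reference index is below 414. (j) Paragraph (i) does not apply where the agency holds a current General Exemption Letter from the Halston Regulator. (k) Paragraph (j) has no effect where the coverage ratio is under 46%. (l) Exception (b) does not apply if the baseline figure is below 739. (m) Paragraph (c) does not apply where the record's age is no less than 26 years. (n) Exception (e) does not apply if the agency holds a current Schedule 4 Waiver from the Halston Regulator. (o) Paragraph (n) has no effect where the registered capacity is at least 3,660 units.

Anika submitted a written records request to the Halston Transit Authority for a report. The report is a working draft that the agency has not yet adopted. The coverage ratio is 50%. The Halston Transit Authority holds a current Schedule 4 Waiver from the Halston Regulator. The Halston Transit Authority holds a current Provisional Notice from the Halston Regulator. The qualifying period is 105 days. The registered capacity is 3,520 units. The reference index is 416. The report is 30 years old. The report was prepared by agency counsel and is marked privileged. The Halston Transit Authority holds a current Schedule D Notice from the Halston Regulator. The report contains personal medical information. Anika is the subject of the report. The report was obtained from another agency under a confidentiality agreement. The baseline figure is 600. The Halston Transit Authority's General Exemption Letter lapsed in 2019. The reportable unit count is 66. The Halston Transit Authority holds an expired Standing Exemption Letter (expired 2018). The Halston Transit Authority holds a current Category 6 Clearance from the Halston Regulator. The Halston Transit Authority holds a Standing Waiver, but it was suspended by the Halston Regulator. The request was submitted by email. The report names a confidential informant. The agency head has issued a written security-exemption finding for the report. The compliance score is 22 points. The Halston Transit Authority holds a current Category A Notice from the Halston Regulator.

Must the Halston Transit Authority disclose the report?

Exception (a)'s conditions are all satisfied: the qualifying period is 105 days, less than the 110 days limit; a current Schedule D Notice is held; a current Category A Notice is held. Turning to paragraphs (f)–(k): (f) operates against (a): Anika is the subject of the report. (g) would limit (f) — a current Category 6 Clearance is held — but (h) sets (g) aside: (h) operates against (g): a current Provisional Notice is held. (i) does not operate here (the reference index is 416, not below 414), so (h) stands. (a) is therefore removed.
Exception (b) fails — the Standing Exemption Letter is not current.
Exception (c)'s conditions are all satisfied: the report was obtained under a confidentiality agreement; a written security-exemption finding has been issued. But: (m) is triggered — the record's age is 30 years, meeting the 26 years threshold. Exception (c) does not apply.
Exception (d) requires that the agency holds a current Standing Waiver from the Halston Regulator; but no current Standing Waiver is held, so (d) is unavailable.
Exception (e)'s conditions are all satisfied: the report is an unadopted draft; the report is privileged. However, paragraphs (n)–(o) must be considered: (n) operates against (e): a current Schedule 4 Waiver is held. (o), which would lift (n), is not engaged — the registered capacity is 3,520 units, short of 3,660 units. Exception (e) does not apply.
No exception displaces § 26.

Yes — the Halston Transit Authority must disclose the report.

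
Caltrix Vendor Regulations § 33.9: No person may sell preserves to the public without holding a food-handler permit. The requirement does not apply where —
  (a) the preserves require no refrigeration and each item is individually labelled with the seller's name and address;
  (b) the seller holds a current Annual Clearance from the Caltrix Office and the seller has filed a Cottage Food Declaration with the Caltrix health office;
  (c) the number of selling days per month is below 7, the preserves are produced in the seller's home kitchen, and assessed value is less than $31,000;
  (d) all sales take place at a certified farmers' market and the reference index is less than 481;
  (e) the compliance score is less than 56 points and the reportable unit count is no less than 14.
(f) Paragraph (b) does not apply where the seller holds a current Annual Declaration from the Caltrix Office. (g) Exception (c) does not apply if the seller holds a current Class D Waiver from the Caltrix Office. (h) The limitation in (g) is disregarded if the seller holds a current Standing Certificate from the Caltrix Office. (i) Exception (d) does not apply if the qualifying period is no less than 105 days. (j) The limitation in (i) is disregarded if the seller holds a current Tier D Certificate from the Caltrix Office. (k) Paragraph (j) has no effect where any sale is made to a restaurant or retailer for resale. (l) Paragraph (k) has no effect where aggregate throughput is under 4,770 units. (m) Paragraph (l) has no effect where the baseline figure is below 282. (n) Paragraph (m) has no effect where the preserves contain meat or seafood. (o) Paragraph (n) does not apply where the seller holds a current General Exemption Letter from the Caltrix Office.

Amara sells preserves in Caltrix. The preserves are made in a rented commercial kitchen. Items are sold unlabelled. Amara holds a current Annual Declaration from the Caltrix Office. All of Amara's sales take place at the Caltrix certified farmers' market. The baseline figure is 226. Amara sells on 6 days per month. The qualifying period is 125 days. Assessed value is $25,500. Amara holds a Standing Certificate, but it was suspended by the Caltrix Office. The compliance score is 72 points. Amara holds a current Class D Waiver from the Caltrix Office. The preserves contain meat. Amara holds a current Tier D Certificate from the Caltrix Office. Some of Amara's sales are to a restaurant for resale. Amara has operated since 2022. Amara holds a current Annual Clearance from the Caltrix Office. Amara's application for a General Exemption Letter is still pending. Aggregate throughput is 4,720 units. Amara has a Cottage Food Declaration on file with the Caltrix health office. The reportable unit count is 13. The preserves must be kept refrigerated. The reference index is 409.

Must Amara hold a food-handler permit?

No — exception (d) applies; Amara is not required to hold a food-handler permit.

Exception (a) fails — the preserves require refrigeration.
All of (b)'s requirements are met (a current Annual Clearance is held; a Cottage Food Declaration is on file). However, paragraph (f) must be considered: (f) operates — a current Annual Declaration is held. Exception (b) does not apply.
Exception (c) does not apply: the preserves are made in a commercial kitchen, not a home kitchen.
All of (d)'s requirements are met (all sales are at a certified farmers' market; the reference index is 409, less than the 481 limit). As to paragraphs (i)–(o): (i) operates (the qualifying period is 125 days, meeting the 105 days threshold), but is itself disapplied by (j): (j) operates — a current Tier D Certificate is held. (k) would limit (j) — some sales are to a restaurant for resale — but (l) sets (k) aside: (l) applies — aggregate throughput is 4,720 units, under the 4,770 units limit. (m) is engaged (the baseline figure is 226, below the 282 limit), but yields to (n): (n) operates against (m): the preserves contain meat. (o), which would lift (n), is not triggered — the General Exemption Letter is not current. Exception (d) stands.
Exception (e) requires that the compliance score is less than 56 points; but the compliance score is 72 points, not less than 56 points, so (e) is unavailable.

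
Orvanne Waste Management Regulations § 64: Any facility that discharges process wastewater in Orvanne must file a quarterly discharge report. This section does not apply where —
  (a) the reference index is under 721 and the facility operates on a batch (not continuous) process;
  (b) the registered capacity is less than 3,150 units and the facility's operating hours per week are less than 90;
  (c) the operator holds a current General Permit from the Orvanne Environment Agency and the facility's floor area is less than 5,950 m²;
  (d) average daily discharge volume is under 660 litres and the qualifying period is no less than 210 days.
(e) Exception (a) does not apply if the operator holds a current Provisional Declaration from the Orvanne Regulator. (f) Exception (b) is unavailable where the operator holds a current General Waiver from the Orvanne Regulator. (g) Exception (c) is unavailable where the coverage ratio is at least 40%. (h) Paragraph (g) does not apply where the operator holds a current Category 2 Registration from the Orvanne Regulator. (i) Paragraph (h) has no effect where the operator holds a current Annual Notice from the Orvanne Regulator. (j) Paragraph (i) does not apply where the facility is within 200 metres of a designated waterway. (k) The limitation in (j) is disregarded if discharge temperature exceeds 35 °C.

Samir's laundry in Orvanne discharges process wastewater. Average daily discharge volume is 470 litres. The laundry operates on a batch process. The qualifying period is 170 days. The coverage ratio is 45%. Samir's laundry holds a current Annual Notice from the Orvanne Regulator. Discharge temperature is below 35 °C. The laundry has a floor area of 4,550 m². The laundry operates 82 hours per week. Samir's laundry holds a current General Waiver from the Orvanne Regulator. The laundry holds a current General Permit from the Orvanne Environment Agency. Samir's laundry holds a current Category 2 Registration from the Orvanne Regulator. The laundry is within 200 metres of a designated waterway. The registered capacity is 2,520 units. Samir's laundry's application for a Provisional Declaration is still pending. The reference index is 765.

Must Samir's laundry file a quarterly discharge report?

No — exception (c) applies; Samir's laundry is not required to file a quarterly discharge report.

Exception (a) fails — the reference index is 765, not under 721.
Exception (b)'s conditions are all satisfied: the registered capacity is 2,520 units, less than the 3,150 units limit; the facility's operating hours per week are 82, less than the 90 limit. But: (f) operates — a current General Waiver is held. Exception (b) does not apply.
Exception (c): a current General Permit is held; the facility's floor area is 4,550 m², less than the 5,950 m² limit — every condition holds. Applying paragraphs (g)–(k): (g) is triggered (the coverage ratio is 45%, meeting the 40% threshold), but is set aside by (h): (h) operates against (g): a current Category 2 Registration is held. (i) is engaged (a current Annual Notice is held), but is itself disapplied by (j): (j) operates against (i): the laundry is within 200 m of a designated waterway. (k), which would lift (j), is not triggered — discharge temperature is below 35 °C. Exception (c) stands.
Exception (d) requires that the qualifying period is no less than 210 days; but the qualifying period is 170 days, short of 210 days, so (d) is unavailable.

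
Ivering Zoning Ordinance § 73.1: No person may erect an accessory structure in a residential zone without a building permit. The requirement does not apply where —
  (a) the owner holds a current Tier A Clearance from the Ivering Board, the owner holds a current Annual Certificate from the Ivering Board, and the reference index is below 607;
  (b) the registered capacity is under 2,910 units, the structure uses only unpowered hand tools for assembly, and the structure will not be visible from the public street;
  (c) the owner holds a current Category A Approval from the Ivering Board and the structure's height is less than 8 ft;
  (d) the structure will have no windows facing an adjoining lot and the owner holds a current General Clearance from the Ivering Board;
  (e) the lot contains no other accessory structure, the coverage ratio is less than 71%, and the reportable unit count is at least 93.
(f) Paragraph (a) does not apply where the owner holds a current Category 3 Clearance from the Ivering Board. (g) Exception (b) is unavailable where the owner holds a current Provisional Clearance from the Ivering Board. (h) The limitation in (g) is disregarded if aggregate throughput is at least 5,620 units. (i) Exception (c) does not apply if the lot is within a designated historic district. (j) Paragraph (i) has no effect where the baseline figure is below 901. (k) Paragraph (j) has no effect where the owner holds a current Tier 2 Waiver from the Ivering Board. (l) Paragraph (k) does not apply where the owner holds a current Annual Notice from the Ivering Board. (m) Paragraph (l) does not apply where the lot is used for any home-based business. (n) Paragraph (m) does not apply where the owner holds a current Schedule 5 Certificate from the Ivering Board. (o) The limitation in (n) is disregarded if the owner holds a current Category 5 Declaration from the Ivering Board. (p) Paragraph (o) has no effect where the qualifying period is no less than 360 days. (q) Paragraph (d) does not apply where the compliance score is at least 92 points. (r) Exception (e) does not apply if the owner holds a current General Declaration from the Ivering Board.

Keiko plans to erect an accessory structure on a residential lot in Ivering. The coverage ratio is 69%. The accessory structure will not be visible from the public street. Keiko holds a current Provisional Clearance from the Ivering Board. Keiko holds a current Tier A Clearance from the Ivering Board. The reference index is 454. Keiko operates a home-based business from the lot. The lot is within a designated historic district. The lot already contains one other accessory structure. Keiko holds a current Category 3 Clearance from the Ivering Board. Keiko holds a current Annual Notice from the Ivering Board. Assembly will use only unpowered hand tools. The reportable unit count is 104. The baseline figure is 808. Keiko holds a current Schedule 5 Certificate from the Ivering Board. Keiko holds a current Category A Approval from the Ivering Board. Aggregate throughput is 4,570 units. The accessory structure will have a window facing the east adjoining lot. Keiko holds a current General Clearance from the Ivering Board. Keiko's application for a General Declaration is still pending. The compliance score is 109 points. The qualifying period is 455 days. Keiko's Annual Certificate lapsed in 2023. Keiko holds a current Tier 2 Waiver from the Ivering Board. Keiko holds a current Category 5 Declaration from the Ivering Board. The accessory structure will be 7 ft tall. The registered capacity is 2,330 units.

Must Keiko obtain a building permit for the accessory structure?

No — exception (c) applies; Keiko does not need a building permit.

Exception (a) fails — there is no Annual Certificate in force.
All of (b)'s requirements are met (the registered capacity is 2,330 units, under the 2,910 units limit; assembly uses only hand tools; the structure will not be visible from the street). Turning to paragraphs (g)–(h): (g) operates against (b): a current Provisional Clearance is held. (h) is not engaged (aggregate throughput is 4,570 units, short of 5,620 units), so (g) stands. So (b) is unavailable.
Exception (c)'s conditions are all satisfied: a current Category A Approval is held; the structure's height is 7 ft, less than the 8 ft limit. Applying paragraphs (i)–(p): (i) would limit (c) — the lot is in a historic district — but (j) sets (i) aside: (j) operates against (i): the baseline figure is 808, below the 901 limit. (k) would limit (j) — a current Tier 2 Waiver is held — but (l) sets (k) aside: (l) operates against (k): a current Annual Notice is held. (m) applies (a home-based business operates on the lot), but is displaced by (n): (n) operates against (m): a current Schedule 5 Certificate is held. (o) is engaged (a current Category 5 Declaration is held), but is set aside by (p): (p) is triggered — the qualifying period is 455 days, meeting the 360 days threshold. Exception (c) stands.
Exception (d) fails — a window faces an adjoining lot.
Exception (e) fails — the lot already has another accessory structure.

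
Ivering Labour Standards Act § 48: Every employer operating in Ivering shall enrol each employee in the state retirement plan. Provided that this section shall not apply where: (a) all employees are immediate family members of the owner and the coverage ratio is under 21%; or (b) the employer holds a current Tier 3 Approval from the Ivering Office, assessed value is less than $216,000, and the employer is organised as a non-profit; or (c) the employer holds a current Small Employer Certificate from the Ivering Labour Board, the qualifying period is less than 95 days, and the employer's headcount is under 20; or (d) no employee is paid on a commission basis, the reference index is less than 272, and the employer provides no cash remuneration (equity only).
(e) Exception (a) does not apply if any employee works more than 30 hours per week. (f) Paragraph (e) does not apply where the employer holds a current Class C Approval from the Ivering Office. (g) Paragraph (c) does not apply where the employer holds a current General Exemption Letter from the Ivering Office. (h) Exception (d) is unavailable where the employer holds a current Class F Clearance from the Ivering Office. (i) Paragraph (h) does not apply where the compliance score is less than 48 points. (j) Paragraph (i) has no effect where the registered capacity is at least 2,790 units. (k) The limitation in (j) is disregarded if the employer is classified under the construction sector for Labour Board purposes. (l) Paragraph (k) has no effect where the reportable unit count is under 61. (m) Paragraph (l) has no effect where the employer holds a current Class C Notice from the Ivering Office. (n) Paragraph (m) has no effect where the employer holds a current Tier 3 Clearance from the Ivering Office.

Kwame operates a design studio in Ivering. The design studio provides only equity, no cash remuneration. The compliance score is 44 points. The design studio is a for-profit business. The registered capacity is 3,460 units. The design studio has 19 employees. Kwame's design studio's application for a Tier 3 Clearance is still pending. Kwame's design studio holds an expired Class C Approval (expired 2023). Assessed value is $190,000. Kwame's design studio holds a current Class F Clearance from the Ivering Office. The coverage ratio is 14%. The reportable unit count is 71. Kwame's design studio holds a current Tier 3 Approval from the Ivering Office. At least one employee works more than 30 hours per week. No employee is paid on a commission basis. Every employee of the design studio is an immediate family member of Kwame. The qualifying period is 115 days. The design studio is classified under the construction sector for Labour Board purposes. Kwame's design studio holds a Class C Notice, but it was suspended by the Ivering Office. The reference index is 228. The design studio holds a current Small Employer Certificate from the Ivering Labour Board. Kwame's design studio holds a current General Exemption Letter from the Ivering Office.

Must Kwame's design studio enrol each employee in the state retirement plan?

All of (a)'s requirements are met (every employee is an immediate family member; the coverage ratio is 14%, under the 21% limit). Turning to paragraphs (e)–(f): (e) applies — at least one employee exceeds 30 hours/week. (f), which would lift (e), does not operate here — there is no Class C Approval in force. Exception (a) does not apply.
Exception (b) does not apply: the employer is for-profit.
Exception (c) requires that the qualifying period is less than 95 days; but the qualifying period is 115 days, not less than 95 days, so (c) is unavailable.
Exception (d) is satisfied on its face — no employee is paid on commission; the reference index is 228, less than the 272 limit; remuneration is equity-only. Applying paragraphs (h)–(n): (h) is triggered (a current Class F Clearance is held), but is overridden by (i): (i) is engaged — the compliance score is 44 points, less than the 48 points limit. (j) is engaged (the registered capacity is 3,460 units, meeting the 2,790 units threshold), but is set aside by (k): (k) operates — the design studio is classified under the construction sector. (l) does not operate here (the reportable unit count is 71, not under 61), so (k) stands. (d) remains available.

No — exception (d) applies; Kwame's design studio is not required to enrol each employee in the state retirement plan.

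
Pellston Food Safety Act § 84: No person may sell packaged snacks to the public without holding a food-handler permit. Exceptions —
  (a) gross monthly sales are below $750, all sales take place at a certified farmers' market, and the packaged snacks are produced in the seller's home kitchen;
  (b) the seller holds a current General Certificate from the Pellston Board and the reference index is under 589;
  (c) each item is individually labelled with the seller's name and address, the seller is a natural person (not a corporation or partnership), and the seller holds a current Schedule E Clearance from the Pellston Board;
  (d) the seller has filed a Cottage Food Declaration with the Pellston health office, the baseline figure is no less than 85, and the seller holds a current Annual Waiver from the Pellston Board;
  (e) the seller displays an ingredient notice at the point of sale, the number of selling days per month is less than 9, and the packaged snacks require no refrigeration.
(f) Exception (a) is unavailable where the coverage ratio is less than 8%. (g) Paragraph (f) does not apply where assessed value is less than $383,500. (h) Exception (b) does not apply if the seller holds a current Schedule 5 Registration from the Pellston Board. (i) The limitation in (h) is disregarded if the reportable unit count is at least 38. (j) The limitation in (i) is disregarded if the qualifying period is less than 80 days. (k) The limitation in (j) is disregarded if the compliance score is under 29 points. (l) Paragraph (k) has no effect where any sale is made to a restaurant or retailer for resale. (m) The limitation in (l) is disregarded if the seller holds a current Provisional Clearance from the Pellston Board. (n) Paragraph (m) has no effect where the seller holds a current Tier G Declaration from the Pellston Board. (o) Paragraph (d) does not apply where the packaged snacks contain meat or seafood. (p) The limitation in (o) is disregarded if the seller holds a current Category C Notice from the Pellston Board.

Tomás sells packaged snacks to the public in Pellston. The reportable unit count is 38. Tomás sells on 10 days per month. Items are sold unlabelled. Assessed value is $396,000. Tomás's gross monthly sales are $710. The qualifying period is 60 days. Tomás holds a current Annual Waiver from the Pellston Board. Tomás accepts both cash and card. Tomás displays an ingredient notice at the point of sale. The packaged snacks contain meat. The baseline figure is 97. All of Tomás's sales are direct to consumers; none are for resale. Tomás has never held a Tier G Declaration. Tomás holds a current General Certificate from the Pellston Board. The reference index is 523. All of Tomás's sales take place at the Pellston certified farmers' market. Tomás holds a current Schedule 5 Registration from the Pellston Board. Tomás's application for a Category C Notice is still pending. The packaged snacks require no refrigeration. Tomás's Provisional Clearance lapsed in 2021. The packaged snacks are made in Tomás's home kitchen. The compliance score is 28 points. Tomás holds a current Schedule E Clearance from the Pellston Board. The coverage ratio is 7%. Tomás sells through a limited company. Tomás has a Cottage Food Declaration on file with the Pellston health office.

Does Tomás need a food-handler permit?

All of (a)'s requirements are met (gross monthly sales are $710, below the $750 limit; all sales are at a certified farmers' market; the packaged snacks are home-kitchen produced). Turning to paragraphs (f)–(g): (f) operates against (a): the coverage ratio is 7%, less than the 8% limit. (g), which would lift (f), is inapplicable — assessed value is $396,000, not less than $383,500. Exception (a) does not apply.
Exception (b)'s conditions are all satisfied: a current General Certificate is held; the reference index is 523, under the 589 limit. As to paragraphs (h)–(n): (h) is engaged (a current Schedule 5 Registration is held), but is overridden by (i): (i) operates — the reportable unit count is 38, meeting the 38 threshold. (j) is engaged (the qualifying period is 60 days, less than the 80 days limit), but is itself disapplied by (k): (k) operates against (j): the compliance score is 28 points, under the 29 points limit. (l), which would lift (k), is not triggered — no sales are for resale. So (b) applies.
Exception (c) fails — items are sold unlabelled.
Exception (d) is satisfied on its face — a Cottage Food Declaration is on file; the baseline figure is 97, meeting the 85 threshold; a current Annual Waiver is held. However, paragraphs (o)–(p) must be considered: (o) operates against (d): the packaged snacks contain meat. (p) is not triggered (the Category C Notice is not current), so (o) stands. So (d) is unavailable.
Exception (e) does not apply: the number of selling days per month is 10, not less than 9.

No — exception (b) applies; Tomás is not required to hold a food-handler permit.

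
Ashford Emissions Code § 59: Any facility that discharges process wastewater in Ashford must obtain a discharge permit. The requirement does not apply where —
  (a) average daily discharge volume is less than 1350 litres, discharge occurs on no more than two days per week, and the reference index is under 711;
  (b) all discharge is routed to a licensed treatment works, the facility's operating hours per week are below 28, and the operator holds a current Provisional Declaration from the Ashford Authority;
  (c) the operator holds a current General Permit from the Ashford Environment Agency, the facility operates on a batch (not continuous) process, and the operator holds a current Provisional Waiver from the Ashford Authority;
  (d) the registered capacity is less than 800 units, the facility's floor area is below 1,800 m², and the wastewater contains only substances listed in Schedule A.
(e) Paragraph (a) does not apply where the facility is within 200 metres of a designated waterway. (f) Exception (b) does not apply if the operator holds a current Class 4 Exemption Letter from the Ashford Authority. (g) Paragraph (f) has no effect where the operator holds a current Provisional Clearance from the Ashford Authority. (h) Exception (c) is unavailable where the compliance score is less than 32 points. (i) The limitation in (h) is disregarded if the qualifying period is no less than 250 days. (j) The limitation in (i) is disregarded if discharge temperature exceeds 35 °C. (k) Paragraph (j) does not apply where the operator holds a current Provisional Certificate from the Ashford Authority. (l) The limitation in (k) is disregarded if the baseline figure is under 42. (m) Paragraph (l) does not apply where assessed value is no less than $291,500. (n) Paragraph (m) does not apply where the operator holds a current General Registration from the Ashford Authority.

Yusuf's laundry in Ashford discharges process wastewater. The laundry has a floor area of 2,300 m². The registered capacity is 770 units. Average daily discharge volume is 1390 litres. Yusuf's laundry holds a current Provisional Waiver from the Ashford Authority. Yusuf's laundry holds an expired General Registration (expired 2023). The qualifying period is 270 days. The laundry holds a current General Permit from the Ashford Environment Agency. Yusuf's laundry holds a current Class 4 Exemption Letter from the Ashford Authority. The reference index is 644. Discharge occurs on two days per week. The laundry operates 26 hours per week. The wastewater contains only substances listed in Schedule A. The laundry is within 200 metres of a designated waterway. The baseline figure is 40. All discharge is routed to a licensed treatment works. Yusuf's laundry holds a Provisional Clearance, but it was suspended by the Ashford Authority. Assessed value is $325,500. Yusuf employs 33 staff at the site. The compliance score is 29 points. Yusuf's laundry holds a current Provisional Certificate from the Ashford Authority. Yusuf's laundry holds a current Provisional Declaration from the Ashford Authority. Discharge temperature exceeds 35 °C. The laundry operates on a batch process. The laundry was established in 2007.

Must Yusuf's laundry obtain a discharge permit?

Exception (a) requires that average daily discharge volume is less than 1350 litres; but average daily discharge volume is 1390 litres, not less than 1350 litres, so (a) is unavailable.
Exception (b): discharge is routed to a licensed treatment works; the facility's operating hours per week are 26, below the 28 limit; a current Provisional Declaration is held — every condition holds. However, paragraphs (f)–(g) must be considered: (f) operates against (b): a current Class 4 Exemption Letter is held. (g), which would lift (f), is inapplicable — the Provisional Clearance is not current. So (b) is unavailable.
All of (c)'s requirements are met (a current General Permit is held; the facility operates on a batch process; a current Provisional Waiver is held). Considering the limiting provisions: (h) would limit (c) — the compliance score is 29 points, less than the 32 points limit — but (i) sets (h) aside: (i) operates — the qualifying period is 270 days, meeting the 250 days threshold. (j) operates (discharge temperature exceeds 35 °C), but is itself disapplied by (k): (k) operates against (j): a current Provisional Certificate is held. (l) applies (the baseline figure is 40, under the 42 limit), but is itself disapplied by (m): (m) operates against (l): assessed value is $325,500, meeting the $291,500 threshold. (n), which would lift (m), is inapplicable — no current General Registration is held. So (c) applies.
Exception (d) fails — the facility's floor area is 2,300 m², not below 1,800 m².

No — exception (c) applies; Yusuf's laundry is not required to obtain a discharge permit.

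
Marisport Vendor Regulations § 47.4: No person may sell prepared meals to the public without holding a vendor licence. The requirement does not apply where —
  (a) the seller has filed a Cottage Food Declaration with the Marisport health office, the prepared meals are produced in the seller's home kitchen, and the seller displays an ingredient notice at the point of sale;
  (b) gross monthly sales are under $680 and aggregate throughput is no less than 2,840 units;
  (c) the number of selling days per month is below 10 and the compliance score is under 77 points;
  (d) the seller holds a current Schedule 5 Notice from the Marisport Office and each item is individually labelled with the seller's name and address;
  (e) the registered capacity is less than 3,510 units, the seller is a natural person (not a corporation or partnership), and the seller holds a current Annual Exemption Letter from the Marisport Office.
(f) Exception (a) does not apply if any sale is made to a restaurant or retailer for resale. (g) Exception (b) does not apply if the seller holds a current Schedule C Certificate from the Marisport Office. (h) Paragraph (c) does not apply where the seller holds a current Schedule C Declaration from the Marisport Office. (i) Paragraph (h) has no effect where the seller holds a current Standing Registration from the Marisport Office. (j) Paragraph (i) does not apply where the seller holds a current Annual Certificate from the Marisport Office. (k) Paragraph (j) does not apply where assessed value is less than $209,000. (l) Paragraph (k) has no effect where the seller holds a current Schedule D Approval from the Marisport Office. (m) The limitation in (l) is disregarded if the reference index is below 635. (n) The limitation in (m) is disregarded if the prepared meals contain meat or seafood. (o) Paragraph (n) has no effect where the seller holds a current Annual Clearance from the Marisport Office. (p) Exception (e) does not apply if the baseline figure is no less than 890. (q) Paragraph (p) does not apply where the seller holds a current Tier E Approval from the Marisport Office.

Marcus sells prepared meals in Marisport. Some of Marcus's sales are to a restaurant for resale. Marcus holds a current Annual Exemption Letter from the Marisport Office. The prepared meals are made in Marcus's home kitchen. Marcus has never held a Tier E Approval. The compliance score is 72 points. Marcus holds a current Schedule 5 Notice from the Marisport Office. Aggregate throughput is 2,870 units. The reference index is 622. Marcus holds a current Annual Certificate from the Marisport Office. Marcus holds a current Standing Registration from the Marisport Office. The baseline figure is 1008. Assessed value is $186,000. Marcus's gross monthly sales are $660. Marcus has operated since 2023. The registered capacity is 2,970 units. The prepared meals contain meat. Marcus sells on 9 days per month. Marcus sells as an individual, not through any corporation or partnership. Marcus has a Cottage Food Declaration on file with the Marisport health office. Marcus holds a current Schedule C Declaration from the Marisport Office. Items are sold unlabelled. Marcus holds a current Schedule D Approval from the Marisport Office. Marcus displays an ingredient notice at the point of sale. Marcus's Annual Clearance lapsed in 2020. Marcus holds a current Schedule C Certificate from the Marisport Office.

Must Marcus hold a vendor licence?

Yes — Marcus must hold a vendor licence.

All of (a)'s requirements are met (a Cottage Food Declaration is on file; the prepared meals are home-kitchen produced; an ingredient notice is displayed). But applying paragraph (f): (f) applies — some sales are to a restaurant for resale. Exception (a) does not apply.
Exception (b): gross monthly sales are $660, under the $680 limit; aggregate throughput is 2,870 units, meeting the 2,840 units threshold — every condition holds. Turning to paragraph (g): (g) is engaged — a current Schedule C Certificate is held. Exception (b) does not apply.
Exception (c): the number of selling days per month is 9, below the 10 limit; the compliance score is 72 points, under the 77 points limit — every condition holds. But applying paragraphs (h)–(o): (h) applies — a current Schedule C Declaration is held. (i) applies (a current Standing Registration is held), but is overridden by (j): (j) applies — a current Annual Certificate is held. (k) would limit (j) — assessed value is $186,000, less than the $209,000 limit — but (l) sets (k) aside: (l) is triggered — a current Schedule D Approval is held. (m) is engaged (the reference index is 622, below the 635 limit), but is overridden by (n): (n) applies — the prepared meals contain meat. (o) is not engaged (the Annual Clearance is not current), so (n) stands. (c) is therefore removed.
Exception (d) requires that each item is individually labelled with the seller's name and address; but items are sold unlabelled, so (d) is unavailable.
Exception (e) is satisfied on its face — the registered capacity is 2,970 units, less than the 3,510 units limit; the seller is a natural person; a current Annual Exemption Letter is held. But: (p) is engaged — the baseline figure is 1,008, meeting the 890 threshold. (q) is inapplicable (no current Tier E Approval is held), so (p) stands. (e) is therefore removed.
No exception displaces § 47.4.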